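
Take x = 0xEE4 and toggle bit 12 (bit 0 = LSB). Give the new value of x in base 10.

7908

x = 00111011100100
bit 12 is currently 0; toggle it via x ^ (1 << 12) = x ^ 4096
→ 01111011100100 = 7908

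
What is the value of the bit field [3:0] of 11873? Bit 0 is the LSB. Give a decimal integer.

v = 010111001100001
Shift right by 0: 010111001100001
Mask low 4 bits: 0001 = 1

1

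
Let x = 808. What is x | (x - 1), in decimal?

815

x = 1100101000 = 808
x - 1 = 1100100111
OR    = 1100101111 = 815
(x | (x - 1) sets all bits below the lowest set bit.)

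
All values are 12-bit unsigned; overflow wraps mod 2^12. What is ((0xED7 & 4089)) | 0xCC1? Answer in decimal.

0xED7 = 111011010111
4089 = 111111111001
→ & → 111011010001 = 3793
0xCC1 = 110011000001
→ | → 111011010001 = 3793

3793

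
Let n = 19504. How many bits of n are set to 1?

19504 = 100110000110000
Count the 1s: 1 + 1 + 1 + 1 + 1 = 5

5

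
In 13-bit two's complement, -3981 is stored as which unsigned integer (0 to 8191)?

3981 in 13 bits: 0111110001101
Invert: 1000001110010
Add 1:  1000001110011 = 4211
(Check: 2^13 - 3981 = 8192 - 3981 = 4211.)

4211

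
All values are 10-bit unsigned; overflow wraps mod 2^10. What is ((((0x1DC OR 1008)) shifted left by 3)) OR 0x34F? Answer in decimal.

0x1DC = 0111011100
1008 = 1111110000
→ OR → 1111111100 = 1020
→ shifted left by 3 (mod 2^10) → 1111100000 = 992
0x34F = 1101001111
→ OR → 1111101111 = 1007

1007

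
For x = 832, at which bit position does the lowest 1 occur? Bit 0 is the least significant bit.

832 = 1101000000
Trailing zeros: 6, so the lowest set bit is bit 6 (value 64).

6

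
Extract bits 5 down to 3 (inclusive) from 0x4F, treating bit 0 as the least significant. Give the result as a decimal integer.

v = 0001001111
Shift right by 3: 0001001
Mask low 3 bits: 001 = 1

1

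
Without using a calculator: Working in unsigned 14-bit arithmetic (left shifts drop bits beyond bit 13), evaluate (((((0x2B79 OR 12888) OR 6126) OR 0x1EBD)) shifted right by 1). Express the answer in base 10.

0x2B79 = 10101101111001
12888 = 11001001011000
→ OR → 11101101111001 = 15225
6126 = 01011111101110
→ OR → 11111111111111 = 16383
0x1EBD = 01111010111101
→ OR → 11111111111111 = 16383
→ shifted right by 1 → 01111111111111 = 8191

8191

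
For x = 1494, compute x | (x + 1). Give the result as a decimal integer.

1495

x = 10111010110 = 1494
x + 1 = 10111010111
OR    = 10111010111 = 1495
(x | (x + 1) sets the lowest cleared bit.)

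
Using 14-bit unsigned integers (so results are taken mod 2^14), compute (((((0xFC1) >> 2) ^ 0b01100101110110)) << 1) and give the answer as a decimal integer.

0xFC1 = 00111111000001
→ >> 2 → 00001111110000 = 1008
0b01100101110110 = 01100101110110
→ ^ → 01101010000110 = 6790
→ << 1 (mod 2^14) → 11010100001100 = 13580

13580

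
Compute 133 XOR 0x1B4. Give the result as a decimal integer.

133 = 010000101
0x1B4 = 110110100
XOR → 100110001 = 305

305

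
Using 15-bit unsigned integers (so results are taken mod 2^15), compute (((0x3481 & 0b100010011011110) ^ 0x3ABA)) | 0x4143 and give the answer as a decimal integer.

32635

0x3481 = 011010010000001
0b100010011011110 = 100010011011110
→ & → 000010010000000 = 1152
0x3ABA = 011101010111010
→ ^ → 011111000111010 = 15930
0x4143 = 100000101000011
→ | → 111111101111011 = 32635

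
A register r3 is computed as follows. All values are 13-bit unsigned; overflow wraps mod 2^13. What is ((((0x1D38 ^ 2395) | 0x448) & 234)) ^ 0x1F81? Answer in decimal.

8171

0x1D38 = 1110100111000
2395 = 0100101011011
→ ^ → 1010001100011 = 5219
0x448 = 0010001001000
→ | → 1010001101011 = 5227
234 = 0000011101010
→ & → 0000001101010 = 106
0x1F81 = 1111110000001
→ ^ → 1111111101011 = 8171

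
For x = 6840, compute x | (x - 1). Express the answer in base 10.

6847

x = 1101010111000 = 6840
x - 1 = 1101010110111
OR    = 1101010111111 = 6847
(x | (x - 1) sets all bits below the lowest set bit.)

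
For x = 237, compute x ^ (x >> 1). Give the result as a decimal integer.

x = 11101101 = 237
x>>1 = 01110110
XOR  = 10011011 = 155
(x ^ (x >> 1) gives the standard binary-reflected Gray code of x.)

155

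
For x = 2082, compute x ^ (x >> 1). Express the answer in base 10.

x = 100000100010 = 2082
x>>1 = 010000010001
XOR  = 110000110011 = 3123
(x ^ (x >> 1) gives the standard binary-reflected Gray code of x.)

3123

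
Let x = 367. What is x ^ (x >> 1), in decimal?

x = 101101111 = 367
x>>1 = 010110111
XOR  = 111011000 = 472
(x ^ (x >> 1) gives the standard binary-reflected Gray code of x.)

472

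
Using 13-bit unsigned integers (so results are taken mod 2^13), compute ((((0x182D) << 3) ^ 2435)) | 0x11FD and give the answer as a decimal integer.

0x182D = 1100000101101
→ << 3 (mod 2^13) → 0000101101000 = 360
2435 = 0100110000011
→ ^ → 0100011101011 = 2283
0x11FD = 1000111111101
→ | → 1100111111111 = 6655

6655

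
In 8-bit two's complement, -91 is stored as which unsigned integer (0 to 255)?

165

91 in 8 bits: 01011011
Invert: 10100100
Add 1:  10100101 = 165
(Check: 2^8 - 91 = 256 - 91 = 165.)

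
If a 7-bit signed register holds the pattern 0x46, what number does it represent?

pattern = 1000110 (MSB is 1 ⇒ negative)
Invert: 0111001, add 1 → 0111010 = 58, so the value is -58.
(Equivalently: 70 - 2^7 = 70 - 128 = -58.)

-58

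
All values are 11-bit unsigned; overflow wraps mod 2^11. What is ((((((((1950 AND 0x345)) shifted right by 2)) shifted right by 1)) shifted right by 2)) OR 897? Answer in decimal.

1950 = 11110011110
0x345 = 01101000101
→ AND → 01100000100 = 772
→ shifted right by 2 → 00011000001 = 193
→ shifted right by 1 → 00001100000 = 96
→ shifted right by 2 → 00000011000 = 24
897 = 01110000001
→ OR → 01110011001 = 921

921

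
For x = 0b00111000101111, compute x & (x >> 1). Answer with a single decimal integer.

x = 111000101111 = 3631
x>>1 = 011100010111
AND  = 011000000111 = 1543
(x & (x >> 1) has a 1 wherever x has two consecutive 1 bits.)

1543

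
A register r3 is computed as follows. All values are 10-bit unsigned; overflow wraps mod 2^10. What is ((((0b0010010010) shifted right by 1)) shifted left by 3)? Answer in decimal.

584

0b0010010010 = 0010010010
→ shifted right by 1 → 0001001001 = 73
→ shifted left by 3 (mod 2^10) → 1001001000 = 584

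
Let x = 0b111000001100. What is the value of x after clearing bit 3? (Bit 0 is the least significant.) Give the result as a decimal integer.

3588

x = 111000001100
bit 3 is currently 1; clear it via x & ~(1 << 3) = x & ~8
→ 111000000100 = 3588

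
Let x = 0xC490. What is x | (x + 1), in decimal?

50321

x = 1100010010010000 = 50320
x + 1 = 1100010010010001
OR    = 1100010010010001 = 50321
(x | (x + 1) sets the lowest cleared bit.)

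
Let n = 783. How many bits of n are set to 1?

783 = 1100001111
Count the 1s: 1 + 1 + 1 + 1 + 1 + 1 = 6

6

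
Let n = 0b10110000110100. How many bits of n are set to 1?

n = 10110000110100
Count the 1s: 1 + 1 + 1 + 1 + 1 + 1 = 6

6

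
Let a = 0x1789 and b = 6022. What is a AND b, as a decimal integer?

6016

0x1789 = 1011110001001
6022 = 1011110000110
AND → 1011110000000 = 6016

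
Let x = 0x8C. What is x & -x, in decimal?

x = 10001100 = 140
-x (two's complement) = …01110100
AND   = 00000100 = 4
(x & -x isolates the lowest set bit of x.)

4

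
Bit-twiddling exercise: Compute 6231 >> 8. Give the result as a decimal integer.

6231 = 1100001010111
shift right by 8 → 0000000011000 = 24
(equivalently, floor(6231 / 256))

24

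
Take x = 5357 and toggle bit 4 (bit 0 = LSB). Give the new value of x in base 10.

5373

x = 0001010011101101
bit 4 is currently 0; toggle it via x ^ (1 << 4) = x ^ 16
→ 0001010011111101 = 5373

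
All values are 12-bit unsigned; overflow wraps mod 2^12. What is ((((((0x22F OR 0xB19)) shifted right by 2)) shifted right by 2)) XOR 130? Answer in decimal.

49

0x22F = 001000101111
0xB19 = 101100011001
→ OR → 101100111111 = 2879
→ shifted right by 2 → 001011001111 = 719
→ shifted right by 2 → 000010110011 = 179
130 = 000010000010
→ XOR → 000000110001 = 49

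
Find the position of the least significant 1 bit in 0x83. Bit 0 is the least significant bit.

0x83 = 10000011
Trailing zeros: 0, so the lowest set bit is bit 0 (value 1).

0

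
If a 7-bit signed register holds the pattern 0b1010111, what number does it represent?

-41

pattern = 1010111 (MSB is 1 ⇒ negative)
Invert: 0101000, add 1 → 0101001 = 41, so the value is -41.
(Equivalently: 87 - 2^7 = 87 - 128 = -41.)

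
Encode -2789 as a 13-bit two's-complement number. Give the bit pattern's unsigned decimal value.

2789 in 13 bits: 0101011100101
Invert: 1010100011010
Add 1:  1010100011011 = 5403
(Check: 2^13 - 2789 = 8192 - 2789 = 5403.)

5403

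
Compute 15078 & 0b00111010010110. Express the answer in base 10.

15078 = 11101011100110
b = 00111010010110
AND → 00101010000110 = 2694

2694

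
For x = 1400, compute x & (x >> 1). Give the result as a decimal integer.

x = 10101111000 = 1400
x>>1 = 01010111100
AND  = 00000111000 = 56
(x & (x >> 1) has a 1 wherever x has two consecutive 1 bits.)

56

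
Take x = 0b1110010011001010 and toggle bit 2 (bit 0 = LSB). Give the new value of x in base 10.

58574

x = 1110010011001010
bit 2 is currently 0; toggle it via x ^ (1 << 2) = x ^ 4
→ 1110010011001110 = 58574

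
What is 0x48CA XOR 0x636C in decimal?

0x48CA = 100100011001010
0x636C = 110001101101100
XOR → 010101110100110 = 11174

11174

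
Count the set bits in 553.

553 = 1000101001
Count the 1s: 1 + 1 + 1 + 1 = 4

4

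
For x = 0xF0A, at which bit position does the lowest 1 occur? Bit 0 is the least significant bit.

0xF0A = 111100001010
Trailing zeros: 1, so the lowest set bit is bit 1 (value 2).

1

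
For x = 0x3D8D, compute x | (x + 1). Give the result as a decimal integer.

15759

x = 11110110001101 = 15757
x + 1 = 11110110001110
OR    = 11110110001111 = 15759
(x | (x + 1) sets the lowest cleared bit.)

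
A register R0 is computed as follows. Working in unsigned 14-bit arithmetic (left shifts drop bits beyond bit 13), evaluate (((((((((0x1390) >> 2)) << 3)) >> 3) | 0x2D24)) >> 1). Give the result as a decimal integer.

5874

0x1390 = 01001110010000
→ >> 2 → 00010011100100 = 1252
→ << 3 (mod 2^14) → 10011100100000 = 10016
→ >> 3 → 00010011100100 = 1252
0x2D24 = 10110100100100
→ | → 10110111100100 = 11748
→ >> 1 → 01011011110010 = 5874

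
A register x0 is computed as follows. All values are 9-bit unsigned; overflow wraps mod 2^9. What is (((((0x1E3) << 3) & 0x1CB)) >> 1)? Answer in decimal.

0x1E3 = 111100011
→ << 3 (mod 2^9) → 100011000 = 280
0x1CB = 111001011
→ & → 100001000 = 264
→ >> 1 → 010000100 = 132

132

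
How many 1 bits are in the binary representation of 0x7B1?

0x7B1 = 11110110001
Count the 1s: 1 + 1 + 1 + 1 + 1 + 1 + 1 = 7

7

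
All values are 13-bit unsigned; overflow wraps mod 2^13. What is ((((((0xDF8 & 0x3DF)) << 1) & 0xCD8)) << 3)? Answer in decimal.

0xDF8 = 0110111111000
0x3DF = 0001111011111
→ & → 0000111011000 = 472
→ << 1 (mod 2^13) → 0001110110000 = 944
0xCD8 = 0110011011000
→ & → 0000010010000 = 144
→ << 3 (mod 2^13) → 0010010000000 = 1152

1152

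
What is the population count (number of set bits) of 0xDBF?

0xDBF = 110110111111
Count the 1s: 1 + 1 + 1 + 1 + 1 + 1 + 1 + 1 + 1 + 1 = 10

10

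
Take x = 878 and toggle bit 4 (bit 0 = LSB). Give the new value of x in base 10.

x = 01101101110
bit 4 is currently 0; toggle it via x ^ (1 << 4) = x ^ 16
→ 01101111110 = 894

894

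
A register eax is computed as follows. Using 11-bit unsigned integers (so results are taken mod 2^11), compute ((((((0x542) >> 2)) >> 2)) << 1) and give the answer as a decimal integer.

168

0x542 = 10101000010
→ >> 2 → 00101010000 = 336
→ >> 2 → 00001010100 = 84
→ << 1 (mod 2^11) → 00010101000 = 168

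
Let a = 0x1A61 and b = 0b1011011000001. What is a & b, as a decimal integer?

4673

0x1A61 = 1101001100001
b = 1011011000001
AND → 1001001000001 = 4673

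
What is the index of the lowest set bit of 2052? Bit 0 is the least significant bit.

2

2052 = 100000000100
Trailing zeros: 2, so the lowest set bit is bit 2 (value 4).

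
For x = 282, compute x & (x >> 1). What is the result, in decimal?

x = 100011010 = 282
x>>1 = 010001101
AND  = 000001000 = 8
(x & (x >> 1) has a 1 wherever x has two consecutive 1 bits.)

8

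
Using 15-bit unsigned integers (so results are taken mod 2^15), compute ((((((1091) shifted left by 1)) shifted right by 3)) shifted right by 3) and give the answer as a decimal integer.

34

1091 = 000010001000011
→ shifted left by 1 (mod 2^15) → 000100010000110 = 2182
→ shifted right by 3 → 000000100010000 = 272
→ shifted right by 3 → 000000000100010 = 34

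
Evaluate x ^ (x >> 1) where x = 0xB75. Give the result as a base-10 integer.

x = 101101110101 = 2933
x>>1 = 010110111010
XOR  = 111011001111 = 3791
(x ^ (x >> 1) gives the standard binary-reflected Gray code of x.)

3791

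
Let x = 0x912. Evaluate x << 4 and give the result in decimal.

37152

0x912 = 0000100100010010
shift left by 4 → 1001000100100000 = 37152
(equivalently, 2322 × 2^4 = 2322 × 16)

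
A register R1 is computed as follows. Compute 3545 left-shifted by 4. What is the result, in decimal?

3545 = 0000110111011001
shift left by 4 → 1101110110010000 = 56720
(equivalently, 3545 × 2^4 = 3545 × 16)

56720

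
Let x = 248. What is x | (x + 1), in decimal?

x = 11111000 = 248
x + 1 = 11111001
OR    = 11111001 = 249
(x | (x + 1) sets the lowest cleared bit.)

249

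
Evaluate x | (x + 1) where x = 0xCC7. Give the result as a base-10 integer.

x = 110011000111 = 3271
x + 1 = 110011001000
OR    = 110011001111 = 3279
(x | (x + 1) sets the lowest cleared bit.)

3279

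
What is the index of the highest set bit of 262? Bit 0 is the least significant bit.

262 = 100000110
The topmost 1 is at position 8 (since 2^8 = 256 ≤ 262 < 512).

8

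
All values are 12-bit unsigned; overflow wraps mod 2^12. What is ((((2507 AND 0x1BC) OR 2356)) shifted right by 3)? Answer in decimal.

2507 = 100111001011
0x1BC = 000110111100
→ AND → 000110001000 = 392
2356 = 100100110100
→ OR → 100110111100 = 2492
→ shifted right by 3 → 000100110111 = 311

311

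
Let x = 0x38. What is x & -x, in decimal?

8

x = 111000 = 56
-x (two's complement) = …001000
AND   = 001000 = 8
(x & -x isolates the lowest set bit of x.)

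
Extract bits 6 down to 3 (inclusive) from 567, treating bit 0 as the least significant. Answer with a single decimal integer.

v = 1000110111
Shift right by 3: 1000110
Mask low 4 bits: 0110 = 6

6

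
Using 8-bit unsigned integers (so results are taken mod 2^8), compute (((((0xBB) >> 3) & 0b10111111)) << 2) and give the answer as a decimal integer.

92

0xBB = 10111011
→ >> 3 → 00010111 = 23
0b10111111 = 10111111
→ & → 00010111 = 23
→ << 2 (mod 2^8) → 01011100 = 92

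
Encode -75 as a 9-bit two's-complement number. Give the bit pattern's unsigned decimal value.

437

75 in 9 bits: 001001011
Invert: 110110100
Add 1:  110110101 = 437
(Check: 2^9 - 75 = 512 - 75 = 437.)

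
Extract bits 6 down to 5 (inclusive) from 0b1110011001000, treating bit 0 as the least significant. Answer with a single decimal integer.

2

v = 1110011001000
Shift right by 5: 11100110
Mask low 2 bits: 10 = 2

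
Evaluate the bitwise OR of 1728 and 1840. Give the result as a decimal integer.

1728 = 11011000000
1840 = 11100110000
 OR → 11111110000 = 2032

2032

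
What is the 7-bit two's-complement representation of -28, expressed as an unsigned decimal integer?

28 in 7 bits: 0011100
Invert: 1100011
Add 1:  1100100 = 100
(Check: 2^7 - 28 = 128 - 28 = 100.)

100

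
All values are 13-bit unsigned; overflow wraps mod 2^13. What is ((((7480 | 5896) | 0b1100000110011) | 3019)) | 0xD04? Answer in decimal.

7480 = 1110100111000
5896 = 1011100001000
→ | → 1111100111000 = 7992
0b1100000110011 = 1100000110011
→ | → 1111100111011 = 7995
3019 = 0101111001011
→ | → 1111111111011 = 8187
0xD04 = 0110100000100
→ | → 1111111111111 = 8191

8191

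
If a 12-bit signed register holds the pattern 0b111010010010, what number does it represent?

pattern = 111010010010 (MSB is 1 ⇒ negative)
Invert: 000101101101, add 1 → 000101101110 = 366, so the value is -366.
(Equivalently: 3730 - 2^12 = 3730 - 4096 = -366.)

-366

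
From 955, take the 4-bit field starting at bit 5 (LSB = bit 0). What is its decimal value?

13

v = 01110111011
Shift right by 5: 011101
Mask low 4 bits: 1101 = 13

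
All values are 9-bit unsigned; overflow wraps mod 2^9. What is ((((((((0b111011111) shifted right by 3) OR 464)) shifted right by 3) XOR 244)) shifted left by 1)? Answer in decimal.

406

0b111011111 = 111011111
→ shifted right by 3 → 000111011 = 59
464 = 111010000
→ OR → 111111011 = 507
→ shifted right by 3 → 000111111 = 63
244 = 011110100
→ XOR → 011001011 = 203
→ shifted left by 1 (mod 2^9) → 110010110 = 406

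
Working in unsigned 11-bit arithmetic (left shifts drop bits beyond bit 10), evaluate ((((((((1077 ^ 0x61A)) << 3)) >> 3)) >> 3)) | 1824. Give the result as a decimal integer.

1829

1077 = 10000110101
0x61A = 11000011010
→ ^ → 01000101111 = 559
→ << 3 (mod 2^11) → 00101111000 = 376
→ >> 3 → 00000101111 = 47
→ >> 3 → 00000000101 = 5
1824 = 11100100000
→ | → 11100100101 = 1829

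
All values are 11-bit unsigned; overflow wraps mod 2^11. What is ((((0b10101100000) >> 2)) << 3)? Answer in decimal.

0b10101100000 = 10101100000
→ >> 2 → 00101011000 = 344
→ << 3 (mod 2^11) → 01011000000 = 704

704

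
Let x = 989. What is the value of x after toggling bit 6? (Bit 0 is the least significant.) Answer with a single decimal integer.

925

x = 1111011101
bit 6 is currently 1; toggle it via x ^ (1 << 6) = x ^ 64
→ 1110011101 = 925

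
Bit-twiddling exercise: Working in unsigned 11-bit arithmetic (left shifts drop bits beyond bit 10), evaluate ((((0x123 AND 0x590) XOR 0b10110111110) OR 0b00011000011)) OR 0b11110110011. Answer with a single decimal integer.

0x123 = 00100100011
0x590 = 10110010000
→ AND → 00100000000 = 256
0b10110111110 = 10110111110
→ XOR → 10010111110 = 1214
0b00011000011 = 00011000011
→ OR → 10011111111 = 1279
0b11110110011 = 11110110011
→ OR → 11111111111 = 2047

2047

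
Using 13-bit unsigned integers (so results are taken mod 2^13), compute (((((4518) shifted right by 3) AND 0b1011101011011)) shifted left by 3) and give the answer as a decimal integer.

4224

4518 = 1000110100110
→ shifted right by 3 → 0001000110100 = 564
0b1011101011011 = 1011101011011
→ AND → 0001000010000 = 528
→ shifted left by 3 (mod 2^13) → 1000010000000 = 4224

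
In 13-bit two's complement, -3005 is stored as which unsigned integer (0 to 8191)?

3005 in 13 bits: 0101110111101
Invert: 1010001000010
Add 1:  1010001000011 = 5187
(Check: 2^13 - 3005 = 8192 - 3005 = 5187.)

5187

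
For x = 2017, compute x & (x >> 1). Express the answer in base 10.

992

x = 11111100001 = 2017
x>>1 = 01111110000
AND  = 01111100000 = 992
(x & (x >> 1) has a 1 wherever x has two consecutive 1 bits.)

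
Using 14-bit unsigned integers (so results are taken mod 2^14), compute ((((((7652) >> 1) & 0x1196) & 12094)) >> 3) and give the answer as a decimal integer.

2

7652 = 01110111100100
→ >> 1 → 00111011110010 = 3826
0x1196 = 01000110010110
→ & → 00000010010010 = 146
12094 = 10111100111110
→ & → 00000000010010 = 18
→ >> 3 → 00000000000010 = 2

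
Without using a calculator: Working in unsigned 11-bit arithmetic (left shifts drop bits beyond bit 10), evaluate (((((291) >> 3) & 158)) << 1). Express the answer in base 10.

8

291 = 00100100011
→ >> 3 → 00000100100 = 36
158 = 00010011110
→ & → 00000000100 = 4
→ << 1 (mod 2^11) → 00000001000 = 8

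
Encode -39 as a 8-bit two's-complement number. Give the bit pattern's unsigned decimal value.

217

39 in 8 bits: 00100111
Invert: 11011000
Add 1:  11011001 = 217
(Check: 2^8 - 39 = 256 - 39 = 217.)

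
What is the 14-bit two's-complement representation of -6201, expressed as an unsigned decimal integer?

6201 in 14 bits: 01100000111001
Invert: 10011111000110
Add 1:  10011111000111 = 10183
(Check: 2^14 - 6201 = 16384 - 6201 = 10183.)

10183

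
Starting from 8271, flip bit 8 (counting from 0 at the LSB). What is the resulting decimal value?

x = 10000001001111
bit 8 is currently 0; toggle it via x ^ (1 << 8) = x ^ 256
→ 10000101001111 = 8527

8527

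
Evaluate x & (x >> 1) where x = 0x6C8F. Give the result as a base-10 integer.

x = 110110010001111 = 27791
x>>1 = 011011001000111
AND  = 010010000000111 = 9223
(x & (x >> 1) has a 1 wherever x has two consecutive 1 bits.)

9223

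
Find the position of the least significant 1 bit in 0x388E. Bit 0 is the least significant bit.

1

0x388E = 11100010001110
Trailing zeros: 1, so the lowest set bit is bit 1 (value 2).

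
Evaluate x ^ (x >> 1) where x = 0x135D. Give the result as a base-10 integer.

x = 1001101011101 = 4957
x>>1 = 0100110101110
XOR  = 1101011110011 = 6899
(x ^ (x >> 1) gives the standard binary-reflected Gray code of x.)

6899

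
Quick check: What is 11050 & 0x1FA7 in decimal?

11050 = 10101100101010
0x1FA7 = 01111110100111
AND → 00101100100010 = 2850

2850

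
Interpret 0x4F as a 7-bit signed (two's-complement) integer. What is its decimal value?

-49

pattern = 1001111 (MSB is 1 ⇒ negative)
Invert: 0110000, add 1 → 0110001 = 49, so the value is -49.
(Equivalently: 79 - 2^7 = 79 - 128 = -49.)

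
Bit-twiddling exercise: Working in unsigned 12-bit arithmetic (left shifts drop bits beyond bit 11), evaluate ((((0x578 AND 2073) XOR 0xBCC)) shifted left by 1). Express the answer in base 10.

0x578 = 010101111000
2073 = 100000011001
→ AND → 000000011000 = 24
0xBCC = 101111001100
→ XOR → 101111010100 = 3028
→ shifted left by 1 (mod 2^12) → 011110101000 = 1960

1960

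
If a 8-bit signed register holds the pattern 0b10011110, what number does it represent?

pattern = 10011110 (MSB is 1 ⇒ negative)
Invert: 01100001, add 1 → 01100010 = 98, so the value is -98.
(Equivalently: 158 - 2^8 = 158 - 256 = -98.)

-98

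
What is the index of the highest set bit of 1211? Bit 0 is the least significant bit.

10

1211 = 10010111011
The topmost 1 is at position 10 (since 2^10 = 1024 ≤ 1211 < 2048).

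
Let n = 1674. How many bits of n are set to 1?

1674 = 11010001010
Count the 1s: 1 + 1 + 1 + 1 + 1 = 5

5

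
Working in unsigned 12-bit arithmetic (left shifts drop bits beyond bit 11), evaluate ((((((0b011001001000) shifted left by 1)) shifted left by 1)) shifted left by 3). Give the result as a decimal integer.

0b011001001000 = 011001001000
→ shifted left by 1 (mod 2^12) → 110010010000 = 3216
→ shifted left by 1 (mod 2^12) → 100100100000 = 2336
→ shifted left by 3 (mod 2^12) → 100100000000 = 2304

2304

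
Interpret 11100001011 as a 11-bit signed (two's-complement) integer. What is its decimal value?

-245

pattern = 11100001011 (MSB is 1 ⇒ negative)
Invert: 00011110100, add 1 → 00011110101 = 245, so the value is -245.
(Equivalently: 1803 - 2^11 = 1803 - 2048 = -245.)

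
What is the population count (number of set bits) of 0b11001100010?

n = 11001100010
Count the 1s: 1 + 1 + 1 + 1 + 1 = 5

5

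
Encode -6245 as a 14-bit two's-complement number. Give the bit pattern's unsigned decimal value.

6245 in 14 bits: 01100001100101
Invert: 10011110011010
Add 1:  10011110011011 = 10139
(Check: 2^14 - 6245 = 16384 - 6245 = 10139.)

10139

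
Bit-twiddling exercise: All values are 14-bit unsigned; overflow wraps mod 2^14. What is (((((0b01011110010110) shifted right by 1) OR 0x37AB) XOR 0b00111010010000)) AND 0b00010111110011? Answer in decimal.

371

0b01011110010110 = 01011110010110
→ shifted right by 1 → 00101111001011 = 3019
0x37AB = 11011110101011
→ OR → 11111111101011 = 16363
0b00111010010000 = 00111010010000
→ XOR → 11000101111011 = 12667
0b00010111110011 = 00010111110011
→ AND → 00000101110011 = 371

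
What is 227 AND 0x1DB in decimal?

227 = 011100011
0x1DB = 111011011
AND → 011000011 = 195

195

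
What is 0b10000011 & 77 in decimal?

1

a = 10000011
77 = 01001101
AND → 00000001 = 1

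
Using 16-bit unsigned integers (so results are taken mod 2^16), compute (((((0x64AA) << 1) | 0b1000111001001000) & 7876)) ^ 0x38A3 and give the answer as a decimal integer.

14055

0x64AA = 0110010010101010
→ << 1 (mod 2^16) → 1100100101010100 = 51540
0b1000111001001000 = 1000111001001000
→ | → 1100111101011100 = 53084
7876 = 0001111011000100
→ & → 0000111001000100 = 3652
0x38A3 = 0011100010100011
→ ^ → 0011011011100111 = 14055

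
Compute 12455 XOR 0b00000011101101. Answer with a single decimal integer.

12455 = 11000010100111
b = 00000011101101
XOR → 11000001001010 = 12362

12362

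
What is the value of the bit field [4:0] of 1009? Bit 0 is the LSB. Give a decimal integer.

17

v = 01111110001
Shift right by 0: 01111110001
Mask low 5 bits: 10001 = 17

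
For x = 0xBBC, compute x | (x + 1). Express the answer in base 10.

3005

x = 101110111100 = 3004
x + 1 = 101110111101
OR    = 101110111101 = 3005
(x | (x + 1) sets the lowest cleared bit.)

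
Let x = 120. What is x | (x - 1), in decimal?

127

x = 1111000 = 120
x - 1 = 1110111
OR    = 1111111 = 127
(x | (x - 1) sets all bits below the lowest set bit.)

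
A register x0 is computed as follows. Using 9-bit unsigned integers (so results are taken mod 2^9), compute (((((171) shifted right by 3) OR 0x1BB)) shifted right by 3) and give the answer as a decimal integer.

55

171 = 010101011
→ shifted right by 3 → 000010101 = 21
0x1BB = 110111011
→ OR → 110111111 = 447
→ shifted right by 3 → 000110111 = 55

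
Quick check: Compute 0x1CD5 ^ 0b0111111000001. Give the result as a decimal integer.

0x1CD5 = 1110011010101
b = 0111111000001
XOR → 1001100010100 = 4884

4884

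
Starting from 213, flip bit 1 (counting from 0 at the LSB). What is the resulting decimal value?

x = 011010101
bit 1 is currently 0; toggle it via x ^ (1 << 1) = x ^ 2
→ 011010111 = 215

215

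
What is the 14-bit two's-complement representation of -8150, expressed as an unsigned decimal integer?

8150 in 14 bits: 01111111010110
Invert: 10000000101001
Add 1:  10000000101010 = 8234
(Check: 2^14 - 8150 = 16384 - 8150 = 8234.)

8234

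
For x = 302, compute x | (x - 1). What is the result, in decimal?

303

x = 100101110 = 302
x - 1 = 100101101
OR    = 100101111 = 303
(x | (x - 1) sets all bits below the lowest set bit.)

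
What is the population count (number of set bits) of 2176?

2

2176 = 100010000000
Count the 1s: 1 + 1 = 2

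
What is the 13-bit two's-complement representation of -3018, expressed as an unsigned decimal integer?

5174

3018 in 13 bits: 0101111001010
Invert: 1010000110101
Add 1:  1010000110110 = 5174
(Check: 2^13 - 3018 = 8192 - 3018 = 5174.)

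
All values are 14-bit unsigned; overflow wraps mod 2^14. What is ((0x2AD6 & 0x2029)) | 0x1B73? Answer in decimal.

15219

0x2AD6 = 10101011010110
0x2029 = 10000000101001
→ & → 10000000000000 = 8192
0x1B73 = 01101101110011
→ | → 11101101110011 = 15219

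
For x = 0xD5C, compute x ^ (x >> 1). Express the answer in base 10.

x = 110101011100 = 3420
x>>1 = 011010101110
XOR  = 101111110010 = 3058
(x ^ (x >> 1) gives the standard binary-reflected Gray code of x.)

3058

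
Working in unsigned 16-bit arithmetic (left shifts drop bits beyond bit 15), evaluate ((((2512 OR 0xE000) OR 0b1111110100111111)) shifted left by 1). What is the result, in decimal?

64510

2512 = 0000100111010000
0xE000 = 1110000000000000
→ OR → 1110100111010000 = 59856
0b1111110100111111 = 1111110100111111
→ OR → 1111110111111111 = 65023
→ shifted left by 1 (mod 2^16) → 1111101111111110 = 64510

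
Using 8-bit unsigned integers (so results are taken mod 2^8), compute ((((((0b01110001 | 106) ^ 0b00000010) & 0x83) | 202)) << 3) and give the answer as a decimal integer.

0b01110001 = 01110001
106 = 01101010
→ | → 01111011 = 123
0b00000010 = 00000010
→ ^ → 01111001 = 121
0x83 = 10000011
→ & → 00000001 = 1
202 = 11001010
→ | → 11001011 = 203
→ << 3 (mod 2^8) → 01011000 = 88

88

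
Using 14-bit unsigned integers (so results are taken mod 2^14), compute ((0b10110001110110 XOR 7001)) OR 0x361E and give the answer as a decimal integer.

0b10110001110110 = 10110001110110
7001 = 01101101011001
→ XOR → 11011100101111 = 14127
0x361E = 11011000011110
→ OR → 11011100111111 = 14143

14143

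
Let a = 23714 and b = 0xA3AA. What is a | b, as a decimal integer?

65450

23714 = 0101110010100010
0xA3AA = 1010001110101010
 OR → 1111111110101010 = 65450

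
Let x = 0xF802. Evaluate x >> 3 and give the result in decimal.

7936

0xF802 = 1111100000000010
shift right by 3 → 0001111100000000 = 7936
(equivalently, floor(63490 / 8))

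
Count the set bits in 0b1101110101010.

8

n = 1101110101010
Count the 1s: 1 + 1 + 1 + 1 + 1 + 1 + 1 + 1 = 8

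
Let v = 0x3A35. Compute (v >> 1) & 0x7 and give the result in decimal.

v = 011101000110101
Shift right by 1: 01110100011010
Mask low 3 bits: 010 = 2

2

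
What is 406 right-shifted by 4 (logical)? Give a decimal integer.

406 = 110010110
shift right by 4 → 000011001 = 25
(equivalently, floor(406 / 16))

25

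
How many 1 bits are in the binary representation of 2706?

2706 = 101010010010
Count the 1s: 1 + 1 + 1 + 1 + 1 = 5

5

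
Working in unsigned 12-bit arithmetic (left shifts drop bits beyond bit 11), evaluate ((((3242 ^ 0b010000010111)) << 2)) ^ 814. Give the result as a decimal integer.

3242 = 110010101010
0b010000010111 = 010000010111
→ ^ → 100010111101 = 2237
→ << 2 (mod 2^12) → 001011110100 = 756
814 = 001100101110
→ ^ → 000111011010 = 474

474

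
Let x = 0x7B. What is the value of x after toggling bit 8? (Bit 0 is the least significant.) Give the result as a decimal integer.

379

x = 0001111011
bit 8 is currently 0; toggle it via x ^ (1 << 8) = x ^ 256
→ 0101111011 = 379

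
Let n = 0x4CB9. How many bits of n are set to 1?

8

0x4CB9 = 100110010111001
Count the 1s: 1 + 1 + 1 + 1 + 1 + 1 + 1 + 1 = 8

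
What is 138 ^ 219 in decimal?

81

138 = 10001010
219 = 11011011
XOR → 01010001 = 81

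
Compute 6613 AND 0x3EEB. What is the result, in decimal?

6337

6613 = 01100111010101
0x3EEB = 11111011101011
AND → 01100011000001 = 6337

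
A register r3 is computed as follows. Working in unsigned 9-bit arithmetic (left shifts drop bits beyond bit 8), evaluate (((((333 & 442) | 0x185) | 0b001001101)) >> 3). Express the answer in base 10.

333 = 101001101
442 = 110111010
→ & → 100001000 = 264
0x185 = 110000101
→ | → 110001101 = 397
0b001001101 = 001001101
→ | → 111001101 = 461
→ >> 3 → 000111001 = 57

57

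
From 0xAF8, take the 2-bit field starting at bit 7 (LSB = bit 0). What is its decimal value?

1

v = 101011111000
Shift right by 7: 10101
Mask low 2 bits: 01 = 1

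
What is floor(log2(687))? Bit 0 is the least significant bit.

9

687 = 1010101111
The topmost 1 is at position 9 (since 2^9 = 512 ≤ 687 < 1024).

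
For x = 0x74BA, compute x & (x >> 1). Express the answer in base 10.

x = 111010010111010 = 29882
x>>1 = 011101001011101
AND  = 011000000011000 = 12312
(x & (x >> 1) has a 1 wherever x has two consecutive 1 bits.)

12312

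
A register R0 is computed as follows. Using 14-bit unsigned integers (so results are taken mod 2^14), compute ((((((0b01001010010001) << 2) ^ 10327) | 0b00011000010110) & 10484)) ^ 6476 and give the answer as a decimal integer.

14680

0b01001010010001 = 01001010010001
→ << 2 (mod 2^14) → 00101001000100 = 2628
10327 = 10100001010111
→ ^ → 10001000010011 = 8723
0b00011000010110 = 00011000010110
→ | → 10011000010111 = 9751
10484 = 10100011110100
→ & → 10000000010100 = 8212
6476 = 01100101001100
→ ^ → 11100101011000 = 14680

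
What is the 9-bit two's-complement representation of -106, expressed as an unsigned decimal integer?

106 in 9 bits: 001101010
Invert: 110010101
Add 1:  110010110 = 406
(Check: 2^9 - 106 = 512 - 106 = 406.)

406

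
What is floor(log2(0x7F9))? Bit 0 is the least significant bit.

10

0x7F9 = 11111111001
The topmost 1 is at position 10 (since 2^10 = 1024 ≤ 2041 < 2048).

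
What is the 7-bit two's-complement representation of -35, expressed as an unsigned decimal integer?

35 in 7 bits: 0100011
Invert: 1011100
Add 1:  1011101 = 93
(Check: 2^7 - 35 = 128 - 35 = 93.)

93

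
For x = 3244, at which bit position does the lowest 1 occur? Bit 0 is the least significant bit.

3244 = 110010101100
Trailing zeros: 2, so the lowest set bit is bit 2 (value 4).

2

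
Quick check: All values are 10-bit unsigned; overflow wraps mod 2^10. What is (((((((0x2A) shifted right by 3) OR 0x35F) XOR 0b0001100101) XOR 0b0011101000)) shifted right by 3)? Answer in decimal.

0x2A = 0000101010
→ shifted right by 3 → 0000000101 = 5
0x35F = 1101011111
→ OR → 1101011111 = 863
0b0001100101 = 0001100101
→ XOR → 1100111010 = 826
0b0011101000 = 0011101000
→ XOR → 1111010010 = 978
→ shifted right by 3 → 0001111010 = 122

122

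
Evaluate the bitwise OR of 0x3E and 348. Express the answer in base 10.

382

0x3E = 000111110
348 = 101011100
 OR → 101111110 = 382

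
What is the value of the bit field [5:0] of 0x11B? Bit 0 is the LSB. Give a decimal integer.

27

v = 0100011011
Shift right by 0: 0100011011
Mask low 6 bits: 011011 = 27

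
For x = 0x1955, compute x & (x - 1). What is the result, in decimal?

x = 1100101010101 = 6485
x - 1 = 1100101010100
AND   = 1100101010100 = 6484
(x & (x - 1) clears the lowest set bit of x.)

6484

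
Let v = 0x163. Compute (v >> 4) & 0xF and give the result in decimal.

6

v = 101100011
Shift right by 4: 10110
Mask low 4 bits: 0110 = 6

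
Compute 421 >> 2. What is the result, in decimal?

105

421 = 110100101
shift right by 2 → 001101001 = 105
(equivalently, floor(421 / 4))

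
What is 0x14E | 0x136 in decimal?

0x14E = 101001110
0x136 = 100110110
 OR → 101111110 = 382

382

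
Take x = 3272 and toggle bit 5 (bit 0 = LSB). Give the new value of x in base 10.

x = 0110011001000
bit 5 is currently 0; toggle it via x ^ (1 << 5) = x ^ 32
→ 0110011101000 = 3304

3304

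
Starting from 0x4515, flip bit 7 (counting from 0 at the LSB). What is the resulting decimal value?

x = 0100010100010101
bit 7 is currently 0; toggle it via x ^ (1 << 7) = x ^ 128
→ 0100010110010101 = 17813

17813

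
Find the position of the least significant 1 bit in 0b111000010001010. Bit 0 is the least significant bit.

0b111000010001010 = 111000010001010
Trailing zeros: 1, so the lowest set bit is bit 1 (value 2).

1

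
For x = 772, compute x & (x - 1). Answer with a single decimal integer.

768

x = 1100000100 = 772
x - 1 = 1100000011
AND   = 1100000000 = 768
(x & (x - 1) clears the lowest set bit of x.)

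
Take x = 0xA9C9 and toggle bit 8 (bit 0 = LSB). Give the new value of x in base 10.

43209

x = 1010100111001001
bit 8 is currently 1; toggle it via x ^ (1 << 8) = x ^ 256
→ 1010100011001001 = 43209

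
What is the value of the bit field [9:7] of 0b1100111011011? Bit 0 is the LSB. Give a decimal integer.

v = 1100111011011
Shift right by 7: 110011
Mask low 3 bits: 011 = 3

3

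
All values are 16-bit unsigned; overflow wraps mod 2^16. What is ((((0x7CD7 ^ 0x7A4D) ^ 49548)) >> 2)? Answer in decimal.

12741

0x7CD7 = 0111110011010111
0x7A4D = 0111101001001101
→ ^ → 0000011010011010 = 1690
49548 = 1100000110001100
→ ^ → 1100011100010110 = 50966
→ >> 2 → 0011000111000101 = 12741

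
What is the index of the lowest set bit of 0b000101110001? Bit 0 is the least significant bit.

0

0b000101110001 = 101110001
Trailing zeros: 0, so the lowest set bit is bit 0 (value 1).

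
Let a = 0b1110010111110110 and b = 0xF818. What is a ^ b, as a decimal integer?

a = 1110010111110110
0xF818 = 1111100000011000
XOR → 0001110111101110 = 7662

7662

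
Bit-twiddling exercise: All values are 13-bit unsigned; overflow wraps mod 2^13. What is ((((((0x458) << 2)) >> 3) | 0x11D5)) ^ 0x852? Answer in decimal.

0x458 = 0010001011000
→ << 2 (mod 2^13) → 1000101100000 = 4448
→ >> 3 → 0001000101100 = 556
0x11D5 = 1000111010101
→ | → 1001111111101 = 5117
0x852 = 0100001010010
→ ^ → 1101110101111 = 7087

7087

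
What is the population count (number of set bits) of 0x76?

0x76 = 1110110
Count the 1s: 1 + 1 + 1 + 1 + 1 = 5

5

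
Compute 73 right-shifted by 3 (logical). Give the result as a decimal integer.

73 = 1001001
shift right by 3 → 0001001 = 9
(equivalently, floor(73 / 8))

9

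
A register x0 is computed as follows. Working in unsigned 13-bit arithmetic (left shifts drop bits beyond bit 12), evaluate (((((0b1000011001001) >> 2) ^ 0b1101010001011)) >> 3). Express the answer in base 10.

0b1000011001001 = 1000011001001
→ >> 2 → 0010000110010 = 1074
0b1101010001011 = 1101010001011
→ ^ → 1111010111001 = 7865
→ >> 3 → 0001111010111 = 983

983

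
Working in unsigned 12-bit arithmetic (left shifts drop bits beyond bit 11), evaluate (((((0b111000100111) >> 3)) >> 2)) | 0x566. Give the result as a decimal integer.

1399

0b111000100111 = 111000100111
→ >> 3 → 000111000100 = 452
→ >> 2 → 000001110001 = 113
0x566 = 010101100110
→ | → 010101110111 = 1399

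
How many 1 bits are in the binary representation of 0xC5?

4

0xC5 = 11000101
Count the 1s: 1 + 1 + 1 + 1 = 4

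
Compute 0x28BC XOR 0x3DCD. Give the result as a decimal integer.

5489

0x28BC = 10100010111100
0x3DCD = 11110111001101
XOR → 01010101110001 = 5489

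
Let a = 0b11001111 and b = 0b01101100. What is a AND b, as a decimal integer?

76

a = 11001111
b = 01101100
AND → 01001100 = 76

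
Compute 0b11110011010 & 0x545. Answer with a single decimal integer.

a = 11110011010
0x545 = 10101000101
AND → 10100000000 = 1280

1280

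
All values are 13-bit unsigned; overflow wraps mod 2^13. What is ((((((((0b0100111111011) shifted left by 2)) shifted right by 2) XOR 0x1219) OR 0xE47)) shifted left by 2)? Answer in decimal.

8092

0b0100111111011 = 0100111111011
→ shifted left by 2 (mod 2^13) → 0011111101100 = 2028
→ shifted right by 2 → 0000111111011 = 507
0x1219 = 1001000011001
→ XOR → 1001111100010 = 5090
0xE47 = 0111001000111
→ OR → 1111111100111 = 8167
→ shifted left by 2 (mod 2^13) → 1111110011100 = 8092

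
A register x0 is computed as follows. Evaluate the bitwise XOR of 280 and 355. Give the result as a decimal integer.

123

280 = 100011000
355 = 101100011
XOR → 001111011 = 123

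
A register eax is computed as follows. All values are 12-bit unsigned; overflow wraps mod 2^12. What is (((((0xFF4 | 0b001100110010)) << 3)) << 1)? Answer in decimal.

0xFF4 = 111111110100
0b001100110010 = 001100110010
→ | → 111111110110 = 4086
→ << 3 (mod 2^12) → 111110110000 = 4016
→ << 1 (mod 2^12) → 111101100000 = 3936

3936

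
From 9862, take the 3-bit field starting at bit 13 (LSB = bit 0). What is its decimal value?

v = 0010011010000110
Shift right by 13: 001
Mask low 3 bits: 001 = 1

1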